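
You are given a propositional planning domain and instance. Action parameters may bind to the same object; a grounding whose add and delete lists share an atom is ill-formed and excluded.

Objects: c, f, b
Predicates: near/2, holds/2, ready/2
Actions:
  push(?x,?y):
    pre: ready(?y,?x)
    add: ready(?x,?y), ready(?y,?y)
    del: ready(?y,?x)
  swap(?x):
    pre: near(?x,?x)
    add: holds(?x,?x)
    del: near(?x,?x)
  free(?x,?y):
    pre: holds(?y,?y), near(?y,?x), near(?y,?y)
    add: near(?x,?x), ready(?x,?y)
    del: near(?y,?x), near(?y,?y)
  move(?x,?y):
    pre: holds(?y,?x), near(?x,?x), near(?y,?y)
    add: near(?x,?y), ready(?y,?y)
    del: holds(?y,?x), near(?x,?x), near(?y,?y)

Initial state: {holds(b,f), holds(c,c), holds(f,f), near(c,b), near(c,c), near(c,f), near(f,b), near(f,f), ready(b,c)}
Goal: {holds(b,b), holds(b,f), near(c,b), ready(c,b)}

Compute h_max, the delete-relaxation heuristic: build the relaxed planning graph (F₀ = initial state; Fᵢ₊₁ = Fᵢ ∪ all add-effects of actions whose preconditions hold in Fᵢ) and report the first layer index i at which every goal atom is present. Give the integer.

F0 = init (9 atoms)
F1 = F0 ∪ {near(b,b), ready(b,b), ready(b,f), ready(c,b), ready(f,c)}  (14 atoms)
F2 = F1 ∪ {holds(b,b), ready(c,c), ready(c,f), ready(f,b), ready(f,f)}  (19 atoms)
goal ⊆ F2  ⇒  h_max = 2

2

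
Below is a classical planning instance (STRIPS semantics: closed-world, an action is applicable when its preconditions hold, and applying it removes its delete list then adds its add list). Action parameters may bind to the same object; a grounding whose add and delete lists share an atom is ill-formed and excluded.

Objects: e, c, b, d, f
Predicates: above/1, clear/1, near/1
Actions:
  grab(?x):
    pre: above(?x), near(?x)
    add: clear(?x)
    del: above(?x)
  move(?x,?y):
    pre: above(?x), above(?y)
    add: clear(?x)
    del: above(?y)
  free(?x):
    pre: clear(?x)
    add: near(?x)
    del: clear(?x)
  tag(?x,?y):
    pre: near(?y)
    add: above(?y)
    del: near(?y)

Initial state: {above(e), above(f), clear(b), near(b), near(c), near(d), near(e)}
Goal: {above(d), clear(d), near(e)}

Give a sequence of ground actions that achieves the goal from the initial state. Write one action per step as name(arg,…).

tag(e,d); move(d,e)

1. tag(e,d)  →  {above(d), above(e), above(f), clear(b), near(b), near(c), near(e)}
2. move(d,e)  →  {above(d), above(f), clear(b), clear(d), near(b), near(c), near(e)}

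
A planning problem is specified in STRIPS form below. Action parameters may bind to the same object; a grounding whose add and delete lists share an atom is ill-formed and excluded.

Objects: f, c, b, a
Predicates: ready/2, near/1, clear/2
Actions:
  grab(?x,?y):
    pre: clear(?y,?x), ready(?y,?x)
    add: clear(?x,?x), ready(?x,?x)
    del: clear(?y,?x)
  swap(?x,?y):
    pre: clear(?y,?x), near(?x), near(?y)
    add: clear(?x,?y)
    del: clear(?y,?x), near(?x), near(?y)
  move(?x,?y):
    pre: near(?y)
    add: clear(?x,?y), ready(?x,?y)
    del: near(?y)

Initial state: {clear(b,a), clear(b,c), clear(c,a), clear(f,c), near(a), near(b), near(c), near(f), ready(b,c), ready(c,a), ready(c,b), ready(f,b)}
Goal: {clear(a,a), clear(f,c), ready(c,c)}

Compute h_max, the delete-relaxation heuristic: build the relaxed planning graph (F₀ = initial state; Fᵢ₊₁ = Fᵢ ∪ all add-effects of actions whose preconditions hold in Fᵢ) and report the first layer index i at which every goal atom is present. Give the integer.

F0 = init (12 atoms)
F1 = F0 ∪ {clear(a,a), clear(a,b), clear(a,c), clear(a,f), clear(b,b), clear(b,f), clear(c,b), clear(c,c), clear(c,f), clear(f,a), clear(f,b), clear(f,f), ready(a,a), ready(a,b), ready(a,c), ready(a,f), ready(b,a), ready(b,b), ready(b,f), ready(c,c), ready(c,f), ready(f,a), ready(f,c), ready(f,f)}  (36 atoms)
goal ⊆ F1  ⇒  h_max = 1

1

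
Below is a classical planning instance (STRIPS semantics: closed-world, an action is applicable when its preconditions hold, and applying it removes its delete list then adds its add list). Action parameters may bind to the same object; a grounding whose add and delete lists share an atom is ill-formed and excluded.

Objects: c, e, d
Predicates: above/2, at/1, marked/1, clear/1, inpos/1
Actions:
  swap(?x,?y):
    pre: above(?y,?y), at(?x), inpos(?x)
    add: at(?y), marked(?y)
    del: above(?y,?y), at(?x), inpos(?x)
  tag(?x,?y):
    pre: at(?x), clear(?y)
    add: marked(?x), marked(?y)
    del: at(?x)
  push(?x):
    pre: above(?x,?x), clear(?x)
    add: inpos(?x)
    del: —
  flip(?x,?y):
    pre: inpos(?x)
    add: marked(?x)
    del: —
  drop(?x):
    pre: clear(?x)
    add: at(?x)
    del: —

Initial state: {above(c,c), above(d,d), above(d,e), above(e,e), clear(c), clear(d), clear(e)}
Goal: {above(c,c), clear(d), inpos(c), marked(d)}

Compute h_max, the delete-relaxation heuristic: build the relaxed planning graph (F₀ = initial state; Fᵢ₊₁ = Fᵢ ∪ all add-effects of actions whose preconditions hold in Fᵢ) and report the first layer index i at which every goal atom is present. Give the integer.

2

F0 = init (7 atoms)
F1 = F0 ∪ {at(c), at(d), at(e), inpos(c), inpos(d), inpos(e)}  (13 atoms)
F2 = F1 ∪ {marked(c), marked(d), marked(e)}  (16 atoms)
goal ⊆ F2  ⇒  h_max = 2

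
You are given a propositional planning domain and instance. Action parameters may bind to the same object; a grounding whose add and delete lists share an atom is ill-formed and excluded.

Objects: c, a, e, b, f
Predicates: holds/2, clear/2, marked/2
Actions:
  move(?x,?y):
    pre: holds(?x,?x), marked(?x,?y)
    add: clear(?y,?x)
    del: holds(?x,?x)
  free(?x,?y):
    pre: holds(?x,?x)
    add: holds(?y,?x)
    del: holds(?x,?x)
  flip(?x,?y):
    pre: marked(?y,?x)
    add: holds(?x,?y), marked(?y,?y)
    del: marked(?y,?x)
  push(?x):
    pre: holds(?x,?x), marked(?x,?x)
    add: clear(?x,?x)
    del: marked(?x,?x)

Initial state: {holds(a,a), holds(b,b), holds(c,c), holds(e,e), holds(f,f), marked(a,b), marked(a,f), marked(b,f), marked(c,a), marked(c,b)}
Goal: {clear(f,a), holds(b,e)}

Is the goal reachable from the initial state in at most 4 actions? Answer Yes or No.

Yes

1. move(a,f)  →  {clear(f,a), holds(b,b), holds(c,c), holds(e,e), holds(f,f), marked(a,b), marked(a,f), marked(b,f), marked(c,a), marked(c,b)}
2. free(e,b)  →  {clear(f,a), holds(b,b), holds(b,e), holds(c,c), holds(f,f), marked(a,b), marked(a,f), marked(b,f), marked(c,a), marked(c,b)}
optimal plan length = 2; 2 ≤ 4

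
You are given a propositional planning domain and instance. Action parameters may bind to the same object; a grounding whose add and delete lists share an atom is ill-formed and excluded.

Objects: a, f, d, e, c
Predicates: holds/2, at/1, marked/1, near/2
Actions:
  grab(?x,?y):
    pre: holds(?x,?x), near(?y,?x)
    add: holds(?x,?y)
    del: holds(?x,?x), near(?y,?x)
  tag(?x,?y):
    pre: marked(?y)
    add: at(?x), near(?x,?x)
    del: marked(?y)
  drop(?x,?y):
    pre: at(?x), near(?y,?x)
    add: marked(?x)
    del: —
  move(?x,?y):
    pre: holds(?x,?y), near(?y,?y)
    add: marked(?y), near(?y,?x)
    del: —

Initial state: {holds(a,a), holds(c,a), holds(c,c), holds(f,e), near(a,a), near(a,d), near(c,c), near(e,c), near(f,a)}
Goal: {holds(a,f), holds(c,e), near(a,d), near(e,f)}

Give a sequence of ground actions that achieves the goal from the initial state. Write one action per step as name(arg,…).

grab(a,f); grab(c,e); move(c,a); tag(e,a); move(f,e)

1. grab(a,f)  →  {holds(a,f), holds(c,a), holds(c,c), holds(f,e), near(a,a), near(a,d), near(c,c), near(e,c)}
2. grab(c,e)  →  {holds(a,f), holds(c,a), holds(c,e), holds(f,e), near(a,a), near(a,d), near(c,c)}
3. move(c,a)  →  {holds(a,f), holds(c,a), holds(c,e), holds(f,e), marked(a), near(a,a), near(a,c), near(a,d), near(c,c)}
4. tag(e,a)  →  {at(e), holds(a,f), holds(c,a), holds(c,e), holds(f,e), near(a,a), near(a,c), near(a,d), near(c,c), near(e,e)}
5. move(f,e)  →  {at(e), holds(a,f), holds(c,a), holds(c,e), holds(f,e), marked(e), near(a,a), near(a,c), near(a,d), near(c,c), near(e,e), near(e,f)}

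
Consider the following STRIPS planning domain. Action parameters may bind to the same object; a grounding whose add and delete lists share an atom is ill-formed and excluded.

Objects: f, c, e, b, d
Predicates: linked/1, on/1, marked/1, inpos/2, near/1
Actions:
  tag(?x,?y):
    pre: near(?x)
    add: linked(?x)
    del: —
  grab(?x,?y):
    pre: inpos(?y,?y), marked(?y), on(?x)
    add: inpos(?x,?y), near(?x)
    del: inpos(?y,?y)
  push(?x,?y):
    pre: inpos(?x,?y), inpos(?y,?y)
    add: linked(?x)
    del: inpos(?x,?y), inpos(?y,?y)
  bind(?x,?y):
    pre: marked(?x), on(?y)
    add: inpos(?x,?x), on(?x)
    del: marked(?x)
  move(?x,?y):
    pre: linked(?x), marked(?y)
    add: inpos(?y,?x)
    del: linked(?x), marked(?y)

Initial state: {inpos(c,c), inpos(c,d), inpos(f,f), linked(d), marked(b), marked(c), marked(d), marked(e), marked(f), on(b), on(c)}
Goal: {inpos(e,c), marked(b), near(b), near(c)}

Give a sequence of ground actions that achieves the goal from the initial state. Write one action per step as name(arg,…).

grab(c,f); tag(c,f); grab(b,c); move(c,e)

1. grab(c,f)  →  {inpos(c,c), inpos(c,d), inpos(c,f), linked(d), marked(b), marked(c), marked(d), marked(e), marked(f), near(c), on(b), on(c)}
2. tag(c,f)  →  {inpos(c,c), inpos(c,d), inpos(c,f), linked(c), linked(d), marked(b), marked(c), marked(d), marked(e), marked(f), near(c), on(b), on(c)}
3. grab(b,c)  →  {inpos(b,c), inpos(c,d), inpos(c,f), linked(c), linked(d), marked(b), marked(c), marked(d), marked(e), marked(f), near(b), near(c), on(b), on(c)}
4. move(c,e)  →  {inpos(b,c), inpos(c,d), inpos(c,f), inpos(e,c), linked(d), marked(b), marked(c), marked(d), marked(f), near(b), near(c), on(b), on(c)}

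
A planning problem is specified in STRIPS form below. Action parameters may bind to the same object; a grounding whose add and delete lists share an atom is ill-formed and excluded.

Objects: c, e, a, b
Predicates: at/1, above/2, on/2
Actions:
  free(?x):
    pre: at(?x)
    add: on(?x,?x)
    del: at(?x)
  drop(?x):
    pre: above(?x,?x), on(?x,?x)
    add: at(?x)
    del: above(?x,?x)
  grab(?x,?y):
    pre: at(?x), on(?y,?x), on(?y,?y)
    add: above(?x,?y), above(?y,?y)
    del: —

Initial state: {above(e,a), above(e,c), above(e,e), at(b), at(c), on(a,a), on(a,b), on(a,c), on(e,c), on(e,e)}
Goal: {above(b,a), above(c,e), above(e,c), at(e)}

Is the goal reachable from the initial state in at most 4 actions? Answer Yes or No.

1. drop(e)  →  {above(e,a), above(e,c), at(b), at(c), at(e), on(a,a), on(a,b), on(a,c), on(e,c), on(e,e)}
2. grab(c,e)  →  {above(c,e), above(e,a), above(e,c), above(e,e), at(b), at(c), at(e), on(a,a), on(a,b), on(a,c), on(e,c), on(e,e)}
3. grab(b,a)  →  {above(a,a), above(b,a), above(c,e), above(e,a), above(e,c), above(e,e), at(b), at(c), at(e), on(a,a), on(a,b), on(a,c), on(e,c), on(e,e)}
optimal plan length = 3; 3 ≤ 4

Yes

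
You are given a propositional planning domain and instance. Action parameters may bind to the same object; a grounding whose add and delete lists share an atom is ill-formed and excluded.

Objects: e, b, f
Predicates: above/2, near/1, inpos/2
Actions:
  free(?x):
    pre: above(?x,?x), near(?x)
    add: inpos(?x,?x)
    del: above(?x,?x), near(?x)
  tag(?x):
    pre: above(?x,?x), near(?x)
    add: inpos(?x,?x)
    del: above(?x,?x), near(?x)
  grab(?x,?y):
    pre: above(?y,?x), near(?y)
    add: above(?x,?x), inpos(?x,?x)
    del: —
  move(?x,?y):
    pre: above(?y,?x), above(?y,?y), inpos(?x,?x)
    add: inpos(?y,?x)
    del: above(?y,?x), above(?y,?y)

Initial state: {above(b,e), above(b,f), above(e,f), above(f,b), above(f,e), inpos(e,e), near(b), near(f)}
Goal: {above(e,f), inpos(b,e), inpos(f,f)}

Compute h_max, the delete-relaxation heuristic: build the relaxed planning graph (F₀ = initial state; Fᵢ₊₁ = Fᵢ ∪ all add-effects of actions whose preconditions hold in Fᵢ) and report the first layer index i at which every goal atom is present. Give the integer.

2

F0 = init (8 atoms)
F1 = F0 ∪ {above(b,b), above(e,e), above(f,f), inpos(b,b), inpos(f,f)}  (13 atoms)
F2 = F1 ∪ {inpos(b,e), inpos(b,f), inpos(e,f), inpos(f,b), inpos(f,e)}  (18 atoms)
goal ⊆ F2  ⇒  h_max = 2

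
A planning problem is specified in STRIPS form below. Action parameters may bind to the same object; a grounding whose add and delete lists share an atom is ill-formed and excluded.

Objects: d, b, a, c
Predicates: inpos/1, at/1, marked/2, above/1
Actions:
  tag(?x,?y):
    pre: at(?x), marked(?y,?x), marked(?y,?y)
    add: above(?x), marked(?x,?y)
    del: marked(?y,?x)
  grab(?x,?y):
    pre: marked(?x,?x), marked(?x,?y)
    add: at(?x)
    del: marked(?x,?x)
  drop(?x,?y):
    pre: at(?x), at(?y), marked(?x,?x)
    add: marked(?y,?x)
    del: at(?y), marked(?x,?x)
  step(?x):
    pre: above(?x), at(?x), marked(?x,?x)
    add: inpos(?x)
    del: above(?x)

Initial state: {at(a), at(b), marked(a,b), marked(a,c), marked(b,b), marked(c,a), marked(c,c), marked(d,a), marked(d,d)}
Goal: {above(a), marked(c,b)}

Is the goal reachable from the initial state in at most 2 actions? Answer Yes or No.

No

1. tag(a,d)  →  {above(a), at(a), at(b), marked(a,b), marked(a,c), marked(a,d), marked(b,b), marked(c,a), marked(c,c), marked(d,d)}
2. grab(c,a)  →  {above(a), at(a), at(b), at(c), marked(a,b), marked(a,c), marked(a,d), marked(b,b), marked(c,a), marked(d,d)}
3. drop(b,c)  →  {above(a), at(a), at(b), marked(a,b), marked(a,c), marked(a,d), marked(c,a), marked(c,b), marked(d,d)}
optimal plan length = 3; 3 > 2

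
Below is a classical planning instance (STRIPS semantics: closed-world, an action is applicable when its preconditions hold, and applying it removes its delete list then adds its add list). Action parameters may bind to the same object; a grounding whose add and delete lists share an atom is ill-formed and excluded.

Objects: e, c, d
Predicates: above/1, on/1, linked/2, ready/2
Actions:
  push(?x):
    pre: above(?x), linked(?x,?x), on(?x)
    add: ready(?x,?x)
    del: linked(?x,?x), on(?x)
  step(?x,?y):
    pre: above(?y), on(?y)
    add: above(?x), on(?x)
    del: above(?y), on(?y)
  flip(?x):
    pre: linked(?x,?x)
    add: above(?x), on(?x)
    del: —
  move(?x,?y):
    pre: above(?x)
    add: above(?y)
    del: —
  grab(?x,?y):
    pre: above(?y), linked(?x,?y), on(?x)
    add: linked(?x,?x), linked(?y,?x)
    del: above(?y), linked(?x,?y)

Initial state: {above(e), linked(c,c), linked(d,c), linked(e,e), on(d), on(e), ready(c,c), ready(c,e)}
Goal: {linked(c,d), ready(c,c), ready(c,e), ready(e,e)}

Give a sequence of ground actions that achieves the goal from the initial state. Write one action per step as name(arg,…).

push(e); flip(c); grab(d,c)

1. push(e)  →  {above(e), linked(c,c), linked(d,c), on(d), ready(c,c), ready(c,e), ready(e,e)}
2. flip(c)  →  {above(c), above(e), linked(c,c), linked(d,c), on(c), on(d), ready(c,c), ready(c,e), ready(e,e)}
3. grab(d,c)  →  {above(e), linked(c,c), linked(c,d), linked(d,d), on(c), on(d), ready(c,c), ready(c,e), ready(e,e)}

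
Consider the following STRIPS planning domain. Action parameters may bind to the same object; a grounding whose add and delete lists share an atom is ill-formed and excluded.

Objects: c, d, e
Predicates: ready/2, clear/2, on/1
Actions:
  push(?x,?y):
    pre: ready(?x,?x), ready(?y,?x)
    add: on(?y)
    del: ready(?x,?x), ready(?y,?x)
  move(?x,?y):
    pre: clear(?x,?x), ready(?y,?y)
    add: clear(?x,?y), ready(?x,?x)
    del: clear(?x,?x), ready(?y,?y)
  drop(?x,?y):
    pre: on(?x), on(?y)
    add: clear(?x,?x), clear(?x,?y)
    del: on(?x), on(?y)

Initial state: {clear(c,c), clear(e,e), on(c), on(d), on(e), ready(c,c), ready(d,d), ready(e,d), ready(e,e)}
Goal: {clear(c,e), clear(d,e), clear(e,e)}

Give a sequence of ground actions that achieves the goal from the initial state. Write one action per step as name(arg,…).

1. move(c,e)  →  {clear(c,e), clear(e,e), on(c), on(d), on(e), ready(c,c), ready(d,d), ready(e,d)}
2. drop(d,e)  →  {clear(c,e), clear(d,d), clear(d,e), clear(e,e), on(c), ready(c,c), ready(d,d), ready(e,d)}

move(c,e); drop(d,e)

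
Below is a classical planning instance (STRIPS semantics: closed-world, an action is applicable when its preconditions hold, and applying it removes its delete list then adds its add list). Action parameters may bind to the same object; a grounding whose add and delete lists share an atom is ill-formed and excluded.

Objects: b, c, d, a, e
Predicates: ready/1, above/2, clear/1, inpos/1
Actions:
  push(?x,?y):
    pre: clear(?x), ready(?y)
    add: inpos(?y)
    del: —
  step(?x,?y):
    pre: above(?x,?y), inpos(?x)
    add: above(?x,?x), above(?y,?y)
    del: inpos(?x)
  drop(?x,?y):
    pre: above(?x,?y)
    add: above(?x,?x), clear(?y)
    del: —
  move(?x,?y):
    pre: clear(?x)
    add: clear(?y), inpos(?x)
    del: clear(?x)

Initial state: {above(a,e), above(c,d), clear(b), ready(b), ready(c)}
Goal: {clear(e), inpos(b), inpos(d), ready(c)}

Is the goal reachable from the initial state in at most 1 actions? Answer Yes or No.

No

1. move(b,d)  →  {above(a,e), above(c,d), clear(d), inpos(b), ready(b), ready(c)}
2. move(d,e)  →  {above(a,e), above(c,d), clear(e), inpos(b), inpos(d), ready(b), ready(c)}
optimal plan length = 2; 2 > 1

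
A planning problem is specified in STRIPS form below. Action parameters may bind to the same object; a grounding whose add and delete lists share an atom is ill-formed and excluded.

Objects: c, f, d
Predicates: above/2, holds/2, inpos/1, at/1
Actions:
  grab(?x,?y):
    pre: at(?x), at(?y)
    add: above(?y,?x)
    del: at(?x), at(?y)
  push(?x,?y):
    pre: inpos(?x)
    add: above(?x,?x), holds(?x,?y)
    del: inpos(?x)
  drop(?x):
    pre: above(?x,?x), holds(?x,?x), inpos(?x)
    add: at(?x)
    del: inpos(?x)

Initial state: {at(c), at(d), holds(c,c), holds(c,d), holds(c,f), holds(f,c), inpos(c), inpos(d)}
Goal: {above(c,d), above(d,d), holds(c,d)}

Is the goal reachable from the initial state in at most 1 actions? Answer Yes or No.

1. grab(d,c)  →  {above(c,d), holds(c,c), holds(c,d), holds(c,f), holds(f,c), inpos(c), inpos(d)}
2. push(d,c)  →  {above(c,d), above(d,d), holds(c,c), holds(c,d), holds(c,f), holds(d,c), holds(f,c), inpos(c)}
optimal plan length = 2; 2 > 1

No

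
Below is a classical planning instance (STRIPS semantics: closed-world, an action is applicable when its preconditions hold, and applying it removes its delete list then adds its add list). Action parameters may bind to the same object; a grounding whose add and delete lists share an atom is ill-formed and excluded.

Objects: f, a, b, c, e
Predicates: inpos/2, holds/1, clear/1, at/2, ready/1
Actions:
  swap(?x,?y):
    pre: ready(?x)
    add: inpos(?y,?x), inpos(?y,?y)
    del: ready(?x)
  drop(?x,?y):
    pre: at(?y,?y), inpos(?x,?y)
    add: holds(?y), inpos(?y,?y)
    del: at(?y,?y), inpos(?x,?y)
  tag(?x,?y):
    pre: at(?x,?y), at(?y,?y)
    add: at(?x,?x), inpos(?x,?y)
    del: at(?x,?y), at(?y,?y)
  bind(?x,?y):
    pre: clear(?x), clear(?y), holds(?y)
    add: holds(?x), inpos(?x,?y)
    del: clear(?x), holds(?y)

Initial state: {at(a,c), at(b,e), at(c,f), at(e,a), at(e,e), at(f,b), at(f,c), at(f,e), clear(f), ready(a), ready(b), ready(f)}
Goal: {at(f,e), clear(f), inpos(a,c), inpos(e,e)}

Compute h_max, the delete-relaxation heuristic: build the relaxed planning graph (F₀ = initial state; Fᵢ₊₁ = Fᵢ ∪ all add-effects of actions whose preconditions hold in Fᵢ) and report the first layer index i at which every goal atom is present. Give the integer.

3

F0 = init (12 atoms)
F1 = F0 ∪ {at(b,b), at(f,f), inpos(a,a), inpos(a,b), inpos(a,f), inpos(b,a), inpos(b,b), inpos(b,e), inpos(b,f), inpos(c,a), inpos(c,b), inpos(c,c), inpos(c,f), inpos(e,a), inpos(e,b), inpos(e,e), inpos(e,f), inpos(f,a), inpos(f,b), inpos(f,e), inpos(f,f)}  (33 atoms)
F2 = F1 ∪ {at(c,c), holds(b), holds(e), holds(f)}  (37 atoms)
F3 = F2 ∪ {at(a,a), inpos(a,c), inpos(f,c)}  (40 atoms)
goal ⊆ F3  ⇒  h_max = 3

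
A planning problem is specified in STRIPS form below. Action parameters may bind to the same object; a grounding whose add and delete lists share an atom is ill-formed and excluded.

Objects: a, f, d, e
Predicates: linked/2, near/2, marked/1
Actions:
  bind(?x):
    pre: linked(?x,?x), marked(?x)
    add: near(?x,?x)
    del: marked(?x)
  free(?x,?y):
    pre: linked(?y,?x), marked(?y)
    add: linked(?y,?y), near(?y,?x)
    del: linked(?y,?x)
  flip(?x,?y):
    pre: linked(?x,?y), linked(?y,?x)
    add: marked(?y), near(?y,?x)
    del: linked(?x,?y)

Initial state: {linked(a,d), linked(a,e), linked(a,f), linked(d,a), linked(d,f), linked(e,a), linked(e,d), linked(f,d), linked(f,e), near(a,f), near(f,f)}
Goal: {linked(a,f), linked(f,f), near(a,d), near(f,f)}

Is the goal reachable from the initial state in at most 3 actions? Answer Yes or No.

Yes

1. flip(d,a)  →  {linked(a,d), linked(a,e), linked(a,f), linked(d,f), linked(e,a), linked(e,d), linked(f,d), linked(f,e), marked(a), near(a,d), near(a,f), near(f,f)}
2. flip(d,f)  →  {linked(a,d), linked(a,e), linked(a,f), linked(e,a), linked(e,d), linked(f,d), linked(f,e), marked(a), marked(f), near(a,d), near(a,f), near(f,d), near(f,f)}
3. free(d,f)  →  {linked(a,d), linked(a,e), linked(a,f), linked(e,a), linked(e,d), linked(f,e), linked(f,f), marked(a), marked(f), near(a,d), near(a,f), near(f,d), near(f,f)}
optimal plan length = 3; 3 ≤ 3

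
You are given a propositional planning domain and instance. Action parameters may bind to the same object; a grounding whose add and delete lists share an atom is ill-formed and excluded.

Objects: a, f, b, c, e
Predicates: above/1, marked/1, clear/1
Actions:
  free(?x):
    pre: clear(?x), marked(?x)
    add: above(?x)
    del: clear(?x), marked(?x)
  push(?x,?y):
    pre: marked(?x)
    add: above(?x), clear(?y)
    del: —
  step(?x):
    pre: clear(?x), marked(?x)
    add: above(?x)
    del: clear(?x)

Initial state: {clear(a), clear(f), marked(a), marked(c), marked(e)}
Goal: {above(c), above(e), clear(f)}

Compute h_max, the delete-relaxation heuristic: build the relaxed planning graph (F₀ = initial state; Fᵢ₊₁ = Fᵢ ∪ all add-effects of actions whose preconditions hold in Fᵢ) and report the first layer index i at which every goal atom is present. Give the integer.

1

F0 = init (5 atoms)
F1 = F0 ∪ {above(a), above(c), above(e), clear(b), clear(c), clear(e)}  (11 atoms)
goal ⊆ F1  ⇒  h_max = 1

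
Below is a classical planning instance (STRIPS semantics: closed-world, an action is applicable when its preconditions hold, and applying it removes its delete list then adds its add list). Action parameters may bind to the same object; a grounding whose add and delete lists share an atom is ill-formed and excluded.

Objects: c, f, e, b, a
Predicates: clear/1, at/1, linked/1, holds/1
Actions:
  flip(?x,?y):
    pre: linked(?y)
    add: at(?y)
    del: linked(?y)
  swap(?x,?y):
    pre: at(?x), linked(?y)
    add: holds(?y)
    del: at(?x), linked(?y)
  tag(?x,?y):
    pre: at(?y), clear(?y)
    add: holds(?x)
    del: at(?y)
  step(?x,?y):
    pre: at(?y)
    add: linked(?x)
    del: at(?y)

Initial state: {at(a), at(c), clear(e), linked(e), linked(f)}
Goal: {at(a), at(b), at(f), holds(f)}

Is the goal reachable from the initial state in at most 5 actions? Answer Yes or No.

Yes

1. flip(c,f)  →  {at(a), at(c), at(f), clear(e), linked(e)}
2. flip(c,e)  →  {at(a), at(c), at(e), at(f), clear(e)}
3. tag(f,e)  →  {at(a), at(c), at(f), clear(e), holds(f)}
4. step(b,c)  →  {at(a), at(f), clear(e), holds(f), linked(b)}
5. flip(c,b)  →  {at(a), at(b), at(f), clear(e), holds(f)}
optimal plan length = 5; 5 ≤ 5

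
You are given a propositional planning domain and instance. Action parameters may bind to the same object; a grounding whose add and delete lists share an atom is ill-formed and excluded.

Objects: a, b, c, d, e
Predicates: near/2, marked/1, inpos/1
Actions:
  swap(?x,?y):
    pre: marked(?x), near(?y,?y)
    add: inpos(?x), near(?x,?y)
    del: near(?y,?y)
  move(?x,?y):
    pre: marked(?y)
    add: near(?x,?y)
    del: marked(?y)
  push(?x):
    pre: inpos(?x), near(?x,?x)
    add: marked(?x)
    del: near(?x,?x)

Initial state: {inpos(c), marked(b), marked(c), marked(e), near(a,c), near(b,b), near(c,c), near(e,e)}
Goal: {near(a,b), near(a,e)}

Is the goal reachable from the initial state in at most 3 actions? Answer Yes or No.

1. move(a,b)  →  {inpos(c), marked(c), marked(e), near(a,b), near(a,c), near(b,b), near(c,c), near(e,e)}
2. move(a,e)  →  {inpos(c), marked(c), near(a,b), near(a,c), near(a,e), near(b,b), near(c,c), near(e,e)}
optimal plan length = 2; 2 ≤ 3

Yes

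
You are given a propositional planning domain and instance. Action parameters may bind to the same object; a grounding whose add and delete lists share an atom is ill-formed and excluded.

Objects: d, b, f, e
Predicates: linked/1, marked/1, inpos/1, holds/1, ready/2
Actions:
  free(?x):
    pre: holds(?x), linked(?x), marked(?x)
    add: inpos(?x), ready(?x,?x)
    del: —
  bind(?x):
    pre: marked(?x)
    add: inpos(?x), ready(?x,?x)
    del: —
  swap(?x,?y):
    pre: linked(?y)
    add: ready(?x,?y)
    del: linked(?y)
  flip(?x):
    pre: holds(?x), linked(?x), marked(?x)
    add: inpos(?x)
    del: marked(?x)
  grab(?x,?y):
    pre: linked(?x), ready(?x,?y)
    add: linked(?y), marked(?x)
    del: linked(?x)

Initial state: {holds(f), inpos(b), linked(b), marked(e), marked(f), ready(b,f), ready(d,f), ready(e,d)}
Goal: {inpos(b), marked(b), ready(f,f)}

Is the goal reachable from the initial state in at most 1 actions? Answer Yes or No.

No

1. bind(f)  →  {holds(f), inpos(b), inpos(f), linked(b), marked(e), marked(f), ready(b,f), ready(d,f), ready(e,d), ready(f,f)}
2. grab(b,f)  →  {holds(f), inpos(b), inpos(f), linked(f), marked(b), marked(e), marked(f), ready(b,f), ready(d,f), ready(e,d), ready(f,f)}
optimal plan length = 2; 2 > 1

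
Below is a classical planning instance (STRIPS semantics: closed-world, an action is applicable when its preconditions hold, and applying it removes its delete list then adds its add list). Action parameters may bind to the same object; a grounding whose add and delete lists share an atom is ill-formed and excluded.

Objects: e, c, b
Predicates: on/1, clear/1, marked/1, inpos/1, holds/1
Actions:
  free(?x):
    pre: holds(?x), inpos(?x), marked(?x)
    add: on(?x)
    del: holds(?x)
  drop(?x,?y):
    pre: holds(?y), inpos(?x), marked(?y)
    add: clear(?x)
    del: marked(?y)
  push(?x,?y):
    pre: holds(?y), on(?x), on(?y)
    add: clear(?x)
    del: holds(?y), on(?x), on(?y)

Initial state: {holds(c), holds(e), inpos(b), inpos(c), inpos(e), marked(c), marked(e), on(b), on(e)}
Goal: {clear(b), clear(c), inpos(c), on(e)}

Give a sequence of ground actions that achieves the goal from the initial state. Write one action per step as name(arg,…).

1. drop(c,e)  →  {clear(c), holds(c), holds(e), inpos(b), inpos(c), inpos(e), marked(c), on(b), on(e)}
2. drop(b,c)  →  {clear(b), clear(c), holds(c), holds(e), inpos(b), inpos(c), inpos(e), on(b), on(e)}

drop(c,e); drop(b,c)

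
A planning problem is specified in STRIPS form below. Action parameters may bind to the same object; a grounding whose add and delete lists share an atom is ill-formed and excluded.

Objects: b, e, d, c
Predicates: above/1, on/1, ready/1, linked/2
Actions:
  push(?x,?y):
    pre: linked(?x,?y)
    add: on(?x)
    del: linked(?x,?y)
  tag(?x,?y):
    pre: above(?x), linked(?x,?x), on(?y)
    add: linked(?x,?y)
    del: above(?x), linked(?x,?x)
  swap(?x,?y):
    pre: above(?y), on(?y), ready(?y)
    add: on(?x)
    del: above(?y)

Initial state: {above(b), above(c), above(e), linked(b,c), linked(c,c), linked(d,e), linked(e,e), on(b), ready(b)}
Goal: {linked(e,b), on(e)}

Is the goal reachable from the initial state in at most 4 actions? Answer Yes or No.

1. tag(e,b)  →  {above(b), above(c), linked(b,c), linked(c,c), linked(d,e), linked(e,b), on(b), ready(b)}
2. swap(e,b)  →  {above(c), linked(b,c), linked(c,c), linked(d,e), linked(e,b), on(b), on(e), ready(b)}
optimal plan length = 2; 2 ≤ 4

Yes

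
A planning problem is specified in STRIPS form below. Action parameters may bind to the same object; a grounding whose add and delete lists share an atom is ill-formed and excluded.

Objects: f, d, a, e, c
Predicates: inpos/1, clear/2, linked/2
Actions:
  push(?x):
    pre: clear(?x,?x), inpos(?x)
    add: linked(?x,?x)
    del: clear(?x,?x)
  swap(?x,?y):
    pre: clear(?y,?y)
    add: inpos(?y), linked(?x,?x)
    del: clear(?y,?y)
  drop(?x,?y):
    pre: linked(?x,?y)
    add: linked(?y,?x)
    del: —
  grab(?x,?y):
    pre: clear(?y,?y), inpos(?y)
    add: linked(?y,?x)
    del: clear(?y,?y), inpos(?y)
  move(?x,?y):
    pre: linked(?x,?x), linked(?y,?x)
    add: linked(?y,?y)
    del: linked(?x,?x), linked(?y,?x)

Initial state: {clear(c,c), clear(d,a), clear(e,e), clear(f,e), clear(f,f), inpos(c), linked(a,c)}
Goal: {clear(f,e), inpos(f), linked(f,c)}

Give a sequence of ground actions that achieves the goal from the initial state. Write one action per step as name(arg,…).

1. swap(f,f)  →  {clear(c,c), clear(d,a), clear(e,e), clear(f,e), inpos(c), inpos(f), linked(a,c), linked(f,f)}
2. grab(f,c)  →  {clear(d,a), clear(e,e), clear(f,e), inpos(f), linked(a,c), linked(c,f), linked(f,f)}
3. drop(c,f)  →  {clear(d,a), clear(e,e), clear(f,e), inpos(f), linked(a,c), linked(c,f), linked(f,c), linked(f,f)}

swap(f,f); grab(f,c); drop(c,f)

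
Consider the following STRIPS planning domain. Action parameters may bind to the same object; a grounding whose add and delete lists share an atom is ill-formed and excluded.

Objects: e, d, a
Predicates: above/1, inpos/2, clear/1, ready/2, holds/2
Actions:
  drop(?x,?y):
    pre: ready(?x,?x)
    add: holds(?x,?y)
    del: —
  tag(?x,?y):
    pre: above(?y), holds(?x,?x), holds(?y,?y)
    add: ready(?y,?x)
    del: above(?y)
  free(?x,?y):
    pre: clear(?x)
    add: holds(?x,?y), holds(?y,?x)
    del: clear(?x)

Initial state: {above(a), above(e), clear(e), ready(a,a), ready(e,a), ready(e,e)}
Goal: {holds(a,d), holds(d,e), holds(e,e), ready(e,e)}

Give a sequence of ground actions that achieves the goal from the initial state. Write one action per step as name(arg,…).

1. drop(e,e)  →  {above(a), above(e), clear(e), holds(e,e), ready(a,a), ready(e,a), ready(e,e)}
2. drop(a,d)  →  {above(a), above(e), clear(e), holds(a,d), holds(e,e), ready(a,a), ready(e,a), ready(e,e)}
3. free(e,d)  →  {above(a), above(e), holds(a,d), holds(d,e), holds(e,d), holds(e,e), ready(a,a), ready(e,a), ready(e,e)}

drop(e,e); drop(a,d); free(e,d)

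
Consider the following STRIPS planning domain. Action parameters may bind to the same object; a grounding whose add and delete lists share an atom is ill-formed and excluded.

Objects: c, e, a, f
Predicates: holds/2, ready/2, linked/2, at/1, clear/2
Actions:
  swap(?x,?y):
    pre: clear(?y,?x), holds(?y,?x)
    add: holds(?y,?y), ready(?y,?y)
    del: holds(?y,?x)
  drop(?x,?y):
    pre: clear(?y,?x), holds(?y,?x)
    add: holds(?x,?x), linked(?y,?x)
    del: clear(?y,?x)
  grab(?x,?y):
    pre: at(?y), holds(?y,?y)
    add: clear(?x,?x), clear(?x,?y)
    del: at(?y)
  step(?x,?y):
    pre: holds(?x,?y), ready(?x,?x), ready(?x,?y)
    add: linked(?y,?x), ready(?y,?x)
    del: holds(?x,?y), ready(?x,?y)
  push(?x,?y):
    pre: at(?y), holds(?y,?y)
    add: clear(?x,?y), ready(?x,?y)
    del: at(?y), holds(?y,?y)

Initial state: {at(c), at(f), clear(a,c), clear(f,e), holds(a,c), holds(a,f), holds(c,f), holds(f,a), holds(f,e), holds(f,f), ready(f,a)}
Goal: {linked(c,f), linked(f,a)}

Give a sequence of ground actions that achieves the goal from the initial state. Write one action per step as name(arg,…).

1. swap(c,a)  →  {at(c), at(f), clear(a,c), clear(f,e), holds(a,a), holds(a,f), holds(c,f), holds(f,a), holds(f,e), holds(f,f), ready(a,a), ready(f,a)}
2. swap(e,f)  →  {at(c), at(f), clear(a,c), clear(f,e), holds(a,a), holds(a,f), holds(c,f), holds(f,a), holds(f,f), ready(a,a), ready(f,a), ready(f,f)}
3. grab(c,f)  →  {at(c), clear(a,c), clear(c,c), clear(c,f), clear(f,e), holds(a,a), holds(a,f), holds(c,f), holds(f,a), holds(f,f), ready(a,a), ready(f,a), ready(f,f)}
4. drop(f,c)  →  {at(c), clear(a,c), clear(c,c), clear(f,e), holds(a,a), holds(a,f), holds(c,f), holds(f,a), holds(f,f), linked(c,f), ready(a,a), ready(f,a), ready(f,f)}
5. step(f,a)  →  {at(c), clear(a,c), clear(c,c), clear(f,e), holds(a,a), holds(a,f), holds(c,f), holds(f,f), linked(a,f), linked(c,f), ready(a,a), ready(a,f), ready(f,f)}
6. step(a,f)  →  {at(c), clear(a,c), clear(c,c), clear(f,e), holds(a,a), holds(c,f), holds(f,f), linked(a,f), linked(c,f), linked(f,a), ready(a,a), ready(f,a), ready(f,f)}

swap(c,a); swap(e,f); grab(c,f); drop(f,c); step(f,a); step(a,f)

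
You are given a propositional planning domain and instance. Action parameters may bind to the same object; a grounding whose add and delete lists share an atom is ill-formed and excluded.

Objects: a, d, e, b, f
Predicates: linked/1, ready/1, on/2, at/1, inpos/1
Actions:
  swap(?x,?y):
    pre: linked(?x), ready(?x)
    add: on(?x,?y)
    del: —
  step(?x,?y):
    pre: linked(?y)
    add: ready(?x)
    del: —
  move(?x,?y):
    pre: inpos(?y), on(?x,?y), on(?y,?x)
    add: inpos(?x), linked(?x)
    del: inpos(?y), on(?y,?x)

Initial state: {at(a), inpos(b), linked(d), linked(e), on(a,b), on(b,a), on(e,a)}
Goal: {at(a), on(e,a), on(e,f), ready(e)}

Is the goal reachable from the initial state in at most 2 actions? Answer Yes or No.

Yes

1. step(e,d)  →  {at(a), inpos(b), linked(d), linked(e), on(a,b), on(b,a), on(e,a), ready(e)}
2. swap(e,f)  →  {at(a), inpos(b), linked(d), linked(e), on(a,b), on(b,a), on(e,a), on(e,f), ready(e)}
optimal plan length = 2; 2 ≤ 2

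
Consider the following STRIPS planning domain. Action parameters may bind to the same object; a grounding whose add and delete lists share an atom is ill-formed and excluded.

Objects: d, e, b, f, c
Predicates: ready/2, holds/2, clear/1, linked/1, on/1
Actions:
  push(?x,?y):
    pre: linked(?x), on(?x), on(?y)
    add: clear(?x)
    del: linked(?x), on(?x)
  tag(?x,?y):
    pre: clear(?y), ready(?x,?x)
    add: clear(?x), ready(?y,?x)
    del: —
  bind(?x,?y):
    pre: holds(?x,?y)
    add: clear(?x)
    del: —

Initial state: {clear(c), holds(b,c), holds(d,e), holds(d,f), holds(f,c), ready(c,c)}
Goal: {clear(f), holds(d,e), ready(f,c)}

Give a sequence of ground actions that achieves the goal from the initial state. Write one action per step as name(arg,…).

1. bind(f,c)  →  {clear(c), clear(f), holds(b,c), holds(d,e), holds(d,f), holds(f,c), ready(c,c)}
2. tag(c,f)  →  {clear(c), clear(f), holds(b,c), holds(d,e), holds(d,f), holds(f,c), ready(c,c), ready(f,c)}

bind(f,c); tag(c,f)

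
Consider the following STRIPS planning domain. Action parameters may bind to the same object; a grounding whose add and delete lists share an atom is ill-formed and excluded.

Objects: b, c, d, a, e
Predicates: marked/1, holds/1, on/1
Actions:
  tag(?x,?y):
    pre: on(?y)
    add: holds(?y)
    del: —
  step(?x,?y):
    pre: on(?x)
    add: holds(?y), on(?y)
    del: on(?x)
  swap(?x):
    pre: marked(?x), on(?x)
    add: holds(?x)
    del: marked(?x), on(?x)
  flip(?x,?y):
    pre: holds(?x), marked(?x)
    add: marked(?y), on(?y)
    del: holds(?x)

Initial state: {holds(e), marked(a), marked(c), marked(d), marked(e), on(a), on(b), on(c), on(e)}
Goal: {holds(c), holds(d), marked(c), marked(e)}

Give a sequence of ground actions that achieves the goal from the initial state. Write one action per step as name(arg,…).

tag(b,c); step(b,d)

1. tag(b,c)  →  {holds(c), holds(e), marked(a), marked(c), marked(d), marked(e), on(a), on(b), on(c), on(e)}
2. step(b,d)  →  {holds(c), holds(d), holds(e), marked(a), marked(c), marked(d), marked(e), on(a), on(c), on(d), on(e)}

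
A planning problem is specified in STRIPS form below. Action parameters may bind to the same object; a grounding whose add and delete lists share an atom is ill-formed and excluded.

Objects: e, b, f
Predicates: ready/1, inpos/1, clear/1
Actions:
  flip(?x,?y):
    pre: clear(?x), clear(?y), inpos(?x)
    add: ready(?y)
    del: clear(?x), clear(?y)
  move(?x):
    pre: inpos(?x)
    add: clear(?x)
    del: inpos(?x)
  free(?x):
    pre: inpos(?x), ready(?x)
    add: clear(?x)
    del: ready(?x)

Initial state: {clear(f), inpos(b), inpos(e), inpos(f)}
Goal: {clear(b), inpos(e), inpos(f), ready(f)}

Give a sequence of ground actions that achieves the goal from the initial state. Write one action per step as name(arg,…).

1. flip(f,f)  →  {inpos(b), inpos(e), inpos(f), ready(f)}
2. move(b)  →  {clear(b), inpos(e), inpos(f), ready(f)}

flip(f,f); move(b)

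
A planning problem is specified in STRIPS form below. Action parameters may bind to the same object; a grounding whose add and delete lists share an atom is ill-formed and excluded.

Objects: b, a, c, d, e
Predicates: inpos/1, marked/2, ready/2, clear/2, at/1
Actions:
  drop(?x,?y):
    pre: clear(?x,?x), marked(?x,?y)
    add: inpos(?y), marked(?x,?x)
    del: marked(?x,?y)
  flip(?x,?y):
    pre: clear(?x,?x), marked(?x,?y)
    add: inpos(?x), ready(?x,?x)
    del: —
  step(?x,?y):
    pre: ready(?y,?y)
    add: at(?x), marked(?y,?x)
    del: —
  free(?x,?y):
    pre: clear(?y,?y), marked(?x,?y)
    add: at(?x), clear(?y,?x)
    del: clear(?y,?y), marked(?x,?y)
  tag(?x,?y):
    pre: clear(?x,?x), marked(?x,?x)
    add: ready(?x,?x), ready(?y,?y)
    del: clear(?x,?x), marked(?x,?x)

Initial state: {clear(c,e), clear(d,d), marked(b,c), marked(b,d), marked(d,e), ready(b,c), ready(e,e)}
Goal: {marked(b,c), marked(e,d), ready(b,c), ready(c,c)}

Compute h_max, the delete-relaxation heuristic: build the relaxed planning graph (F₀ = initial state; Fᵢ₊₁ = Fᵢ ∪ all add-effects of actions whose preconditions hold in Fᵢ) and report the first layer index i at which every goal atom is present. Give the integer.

2

F0 = init (7 atoms)
F1 = F0 ∪ {at(a), at(b), at(c), at(d), at(e), clear(d,b), inpos(d), inpos(e), marked(d,d), marked(e,a), marked(e,b), marked(e,c), marked(e,d), marked(e,e), ready(d,d)}  (22 atoms)
F2 = F1 ∪ {clear(d,e), marked(d,a), marked(d,b), marked(d,c), ready(a,a), ready(b,b), ready(c,c)}  (29 atoms)
goal ⊆ F2  ⇒  h_max = 2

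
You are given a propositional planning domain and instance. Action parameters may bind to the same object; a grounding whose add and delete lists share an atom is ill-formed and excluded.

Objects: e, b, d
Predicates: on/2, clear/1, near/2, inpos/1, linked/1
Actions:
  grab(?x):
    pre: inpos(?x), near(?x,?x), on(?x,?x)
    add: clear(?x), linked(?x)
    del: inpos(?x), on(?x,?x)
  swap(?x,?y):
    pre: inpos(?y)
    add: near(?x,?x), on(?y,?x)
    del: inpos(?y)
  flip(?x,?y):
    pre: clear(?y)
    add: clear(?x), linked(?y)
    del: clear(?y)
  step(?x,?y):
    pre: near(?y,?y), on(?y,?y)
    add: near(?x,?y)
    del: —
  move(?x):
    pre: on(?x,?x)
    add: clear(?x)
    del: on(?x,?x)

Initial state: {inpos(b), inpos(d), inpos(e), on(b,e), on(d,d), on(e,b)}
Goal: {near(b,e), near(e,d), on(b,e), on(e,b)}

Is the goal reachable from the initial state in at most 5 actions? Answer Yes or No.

Yes

1. swap(e,e)  →  {inpos(b), inpos(d), near(e,e), on(b,e), on(d,d), on(e,b), on(e,e)}
2. swap(d,b)  →  {inpos(d), near(d,d), near(e,e), on(b,d), on(b,e), on(d,d), on(e,b), on(e,e)}
3. step(e,d)  →  {inpos(d), near(d,d), near(e,d), near(e,e), on(b,d), on(b,e), on(d,d), on(e,b), on(e,e)}
4. step(b,e)  →  {inpos(d), near(b,e), near(d,d), near(e,d), near(e,e), on(b,d), on(b,e), on(d,d), on(e,b), on(e,e)}
optimal plan length = 4; 4 ≤ 5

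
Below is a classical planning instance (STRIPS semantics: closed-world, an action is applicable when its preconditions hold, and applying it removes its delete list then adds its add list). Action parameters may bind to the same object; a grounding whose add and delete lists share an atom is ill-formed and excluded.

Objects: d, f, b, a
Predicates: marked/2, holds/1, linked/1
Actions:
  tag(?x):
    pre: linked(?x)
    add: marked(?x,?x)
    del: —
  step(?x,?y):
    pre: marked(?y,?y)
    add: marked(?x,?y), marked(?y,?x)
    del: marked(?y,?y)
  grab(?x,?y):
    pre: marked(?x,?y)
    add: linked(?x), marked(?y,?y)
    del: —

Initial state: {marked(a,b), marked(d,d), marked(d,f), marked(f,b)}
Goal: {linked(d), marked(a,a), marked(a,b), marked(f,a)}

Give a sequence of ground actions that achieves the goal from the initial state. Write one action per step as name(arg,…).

grab(d,f); step(a,f); grab(f,a)

1. grab(d,f)  →  {linked(d), marked(a,b), marked(d,d), marked(d,f), marked(f,b), marked(f,f)}
2. step(a,f)  →  {linked(d), marked(a,b), marked(a,f), marked(d,d), marked(d,f), marked(f,a), marked(f,b)}
3. grab(f,a)  →  {linked(d), linked(f), marked(a,a), marked(a,b), marked(a,f), marked(d,d), marked(d,f), marked(f,a), marked(f,b)}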